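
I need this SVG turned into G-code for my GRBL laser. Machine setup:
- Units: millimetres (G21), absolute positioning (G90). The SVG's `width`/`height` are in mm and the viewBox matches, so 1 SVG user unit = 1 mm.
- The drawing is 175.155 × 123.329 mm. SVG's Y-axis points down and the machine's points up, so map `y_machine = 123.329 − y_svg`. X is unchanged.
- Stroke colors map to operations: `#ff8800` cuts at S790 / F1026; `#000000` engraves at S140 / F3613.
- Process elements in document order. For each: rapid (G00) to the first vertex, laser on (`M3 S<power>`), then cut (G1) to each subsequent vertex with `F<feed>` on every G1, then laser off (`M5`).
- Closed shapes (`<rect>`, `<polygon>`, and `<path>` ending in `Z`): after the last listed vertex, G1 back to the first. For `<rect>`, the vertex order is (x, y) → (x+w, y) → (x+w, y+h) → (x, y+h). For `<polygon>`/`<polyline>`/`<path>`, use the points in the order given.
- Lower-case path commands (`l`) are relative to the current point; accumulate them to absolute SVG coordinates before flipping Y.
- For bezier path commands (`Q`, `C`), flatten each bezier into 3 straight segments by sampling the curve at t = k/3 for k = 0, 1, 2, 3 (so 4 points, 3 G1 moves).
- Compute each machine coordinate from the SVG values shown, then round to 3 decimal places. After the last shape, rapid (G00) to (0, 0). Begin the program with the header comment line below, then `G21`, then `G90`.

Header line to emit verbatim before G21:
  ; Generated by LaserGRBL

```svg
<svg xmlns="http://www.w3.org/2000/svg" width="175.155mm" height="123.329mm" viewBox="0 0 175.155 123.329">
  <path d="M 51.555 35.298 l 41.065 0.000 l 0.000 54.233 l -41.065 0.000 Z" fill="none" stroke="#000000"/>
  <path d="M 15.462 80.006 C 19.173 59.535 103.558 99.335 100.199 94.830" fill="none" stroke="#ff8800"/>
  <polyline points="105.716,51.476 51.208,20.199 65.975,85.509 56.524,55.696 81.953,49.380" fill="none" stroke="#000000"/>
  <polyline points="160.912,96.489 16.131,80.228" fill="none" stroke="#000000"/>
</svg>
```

viewBox `0 0 175.155 123.329` with mm width/height → 1 unit = 1 mm. Flip: y_m = 123.329 − y_svg.

**Shape 1** — `<path>` rectangle, stroke `#000000` → engrave (S140, F3613). Machine vertices: (51.555,88.031) → (92.620,88.031) → (92.620,33.798) → (51.555,33.798) → (51.555,88.031). Closed: final G1 returns to the first vertex.

**Shape 2** — `<path>` cubic bezier, stroke `#ff8800` → cut (S790, F1026). Control points (SVG): P0=(15.462,80.006), P1=(19.173,59.535), P2=(103.558,99.335), P3=(100.199,94.830); sampled at t=k/3. Machine vertices: (15.462,43.323) → (39.827,47.577) → (80.548,34.889) → (100.199,28.499). Open path.

**Shape 3** — `<polyline>` open polyline, stroke `#000000` → engrave (S140, F3613). Machine vertices: (105.716,71.853) → (51.208,103.130) → (65.975,37.820) → (56.524,67.633) → (81.953,73.949). Open path.

**Shape 4** — `<polyline>` line segment, stroke `#000000` → engrave (S140, F3613). Machine vertices: (160.912,26.840) → (16.131,43.101). Open path.

; Generated by LaserGRBL
G21
G90
G00 X51.555 Y88.031
M3 S140
G1 X92.620 Y88.031 F3613
G1 X92.620 Y33.798 F3613
G1 X51.555 Y33.798 F3613
G1 X51.555 Y88.031 F3613
M5
G00 X15.462 Y43.323
M3 S790
G1 X39.827 Y47.577 F1026
G1 X80.548 Y34.889 F1026
G1 X100.199 Y28.499 F1026
M5
G00 X105.716 Y71.853
M3 S140
G1 X51.208 Y103.130 F3613
G1 X65.975 Y37.820 F3613
G1 X56.524 Y67.633 F3613
G1 X81.953 Y73.949 F3613
M5
G00 X160.912 Y26.840
M3 S140
G1 X16.131 Y43.101 F3613
M5
G00 X0.000 Y0.000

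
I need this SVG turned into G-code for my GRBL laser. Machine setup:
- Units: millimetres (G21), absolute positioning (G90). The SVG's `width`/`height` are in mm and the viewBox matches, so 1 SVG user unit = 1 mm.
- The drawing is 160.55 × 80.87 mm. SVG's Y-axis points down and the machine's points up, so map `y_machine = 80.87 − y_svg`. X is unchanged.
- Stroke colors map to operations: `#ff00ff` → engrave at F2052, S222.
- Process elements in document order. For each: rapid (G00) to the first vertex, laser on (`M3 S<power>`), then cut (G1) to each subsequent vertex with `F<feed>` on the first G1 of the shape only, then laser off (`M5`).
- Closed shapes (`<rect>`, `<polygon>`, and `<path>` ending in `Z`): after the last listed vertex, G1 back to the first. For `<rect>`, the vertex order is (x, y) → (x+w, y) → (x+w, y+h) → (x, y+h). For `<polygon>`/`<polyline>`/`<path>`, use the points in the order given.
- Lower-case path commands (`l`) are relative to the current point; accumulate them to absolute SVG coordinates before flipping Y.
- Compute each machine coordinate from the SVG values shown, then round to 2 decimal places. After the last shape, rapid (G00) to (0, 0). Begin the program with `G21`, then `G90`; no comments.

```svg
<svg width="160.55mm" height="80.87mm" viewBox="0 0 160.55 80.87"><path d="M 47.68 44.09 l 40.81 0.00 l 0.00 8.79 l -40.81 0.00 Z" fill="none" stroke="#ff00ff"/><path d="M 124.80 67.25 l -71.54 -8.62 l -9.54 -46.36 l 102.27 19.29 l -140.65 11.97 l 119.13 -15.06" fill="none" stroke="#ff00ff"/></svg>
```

G21
G90
G00 X47.68 Y36.78
M3 S222
G1 X88.49 Y36.78 F2052
G1 X88.49 Y27.99
G1 X47.68 Y27.99
G1 X47.68 Y36.78
M5
G00 X124.80 Y13.62
M3 S222
G1 X53.26 Y22.24 F2052
G1 X43.72 Y68.60
G1 X145.99 Y49.31
G1 X5.34 Y37.34
G1 X124.47 Y52.40
M5
G00 X0.00 Y0.00

1 u = 1 mm; y_m = 80.87 − y.

[1] `<path>` rectangle, #ff00ff→engrave S222 F2052: (47.68,36.78) → (88.49,36.78) → (88.49,27.99) → (47.68,27.99) → (47.68,36.78) (closed)

[2] `<path>` open polyline, #ff00ff→engrave S222 F2052: (124.80,13.62) → (53.26,22.24) → (43.72,68.60) → (145.99,49.31) → (5.34,37.34) → (124.47,52.40)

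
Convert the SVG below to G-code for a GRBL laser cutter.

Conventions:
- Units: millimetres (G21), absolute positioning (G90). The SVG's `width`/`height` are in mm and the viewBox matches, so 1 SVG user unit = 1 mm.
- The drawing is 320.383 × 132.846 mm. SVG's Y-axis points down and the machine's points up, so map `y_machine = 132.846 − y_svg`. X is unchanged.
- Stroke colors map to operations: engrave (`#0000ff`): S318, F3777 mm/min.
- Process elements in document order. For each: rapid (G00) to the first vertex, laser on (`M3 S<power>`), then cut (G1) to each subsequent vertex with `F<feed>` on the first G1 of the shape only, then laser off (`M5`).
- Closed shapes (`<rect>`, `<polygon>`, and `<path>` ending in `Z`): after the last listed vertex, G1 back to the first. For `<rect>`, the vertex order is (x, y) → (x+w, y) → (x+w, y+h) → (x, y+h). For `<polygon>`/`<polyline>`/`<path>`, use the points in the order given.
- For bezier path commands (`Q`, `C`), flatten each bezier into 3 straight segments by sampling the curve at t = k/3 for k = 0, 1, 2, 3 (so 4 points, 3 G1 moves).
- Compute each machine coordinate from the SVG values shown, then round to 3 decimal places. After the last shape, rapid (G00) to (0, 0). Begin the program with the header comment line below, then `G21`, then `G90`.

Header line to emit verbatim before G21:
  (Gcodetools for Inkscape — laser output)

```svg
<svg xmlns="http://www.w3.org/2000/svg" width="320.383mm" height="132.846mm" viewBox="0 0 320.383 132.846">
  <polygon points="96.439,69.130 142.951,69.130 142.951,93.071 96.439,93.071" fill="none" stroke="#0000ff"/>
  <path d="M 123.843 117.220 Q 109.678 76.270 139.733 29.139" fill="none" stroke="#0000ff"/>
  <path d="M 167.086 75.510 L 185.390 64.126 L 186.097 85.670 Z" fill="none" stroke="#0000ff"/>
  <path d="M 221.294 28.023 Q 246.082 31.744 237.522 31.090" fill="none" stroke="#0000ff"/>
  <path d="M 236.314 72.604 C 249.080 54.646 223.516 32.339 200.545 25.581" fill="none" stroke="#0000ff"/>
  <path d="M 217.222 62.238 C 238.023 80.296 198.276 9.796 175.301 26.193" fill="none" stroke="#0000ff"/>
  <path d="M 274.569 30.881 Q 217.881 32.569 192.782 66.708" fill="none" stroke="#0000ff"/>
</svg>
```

(Gcodetools for Inkscape — laser output)
G21
G90
G00 X96.439 Y63.716
M3 S318
G1 X142.951 Y63.716 F3777
G1 X142.951 Y39.775
G1 X96.439 Y39.775
G1 X96.439 Y63.716
M5
G00 X123.843 Y15.626
M3 S318
G1 X119.313 Y43.613 F3777
G1 X124.610 Y72.973
G1 X139.733 Y103.707
M5
G00 X167.086 Y57.336
M3 S318
G1 X185.390 Y68.720 F3777
G1 X186.097 Y47.176
G1 X167.086 Y57.336
M5
G00 X221.294 Y104.823
M3 S318
G1 X234.114 Y102.828 F3777
G1 X239.523 Y101.806
G1 X237.522 Y101.756
M5
G00 X236.314 Y60.242
M3 S318
G1 X237.819 Y78.913 F3777
G1 X222.865 Y96.061
G1 X200.545 Y107.265
M5
G00 X217.222 Y70.608
M3 S318
G1 X220.704 Y75.571 F3777
G1 X201.003 Y100.583
G1 X175.301 Y106.653
M5
G00 X274.569 Y101.965
M3 S318
G1 X240.287 Y97.234 F3777
G1 X213.025 Y85.292
G1 X192.782 Y66.138
M5
G00 X0.000 Y0.000

viewBox `0 0 320.383 132.846` with mm width/height → 1 unit = 1 mm. Flip: y_m = 132.846 − y_svg.

**Shape 1** — `<polygon>` rectangle, stroke `#0000ff` → engrave (S318, F3777). Machine vertices: (96.439,63.716) → (142.951,63.716) → (142.951,39.775) → (96.439,39.775) → (96.439,63.716). Closed: final G1 returns to the first vertex.

**Shape 2** — `<path>` quadratic bezier, stroke `#0000ff` → engrave (S318, F3777). Control points (SVG): P0=(123.843,117.220), P1=(109.678,76.270), P2=(139.733,29.139); sampled at t=k/3. Machine vertices: (123.843,15.626) → (119.313,43.613) → (124.610,72.973) → (139.733,103.707). Open path.

**Shape 3** — `<path>` regular polygon, stroke `#0000ff` → engrave (S318, F3777). Machine vertices: (167.086,57.336) → (185.390,68.720) → (186.097,47.176) → (167.086,57.336). Closed: final G1 returns to the first vertex.

**Shape 4** — `<path>` quadratic bezier, stroke `#0000ff` → engrave (S318, F3777). Control points (SVG): P0=(221.294,28.023), P1=(246.082,31.744), P2=(237.522,31.090); sampled at t=k/3. Machine vertices: (221.294,104.823) → (234.114,102.828) → (239.523,101.806) → (237.522,101.756). Open path.

**Shape 5** — `<path>` cubic bezier, stroke `#0000ff` → engrave (S318, F3777). Control points (SVG): P0=(236.314,72.604), P1=(249.080,54.646), P2=(223.516,32.339), P3=(200.545,25.581); sampled at t=k/3. Machine vertices: (236.314,60.242) → (237.819,78.913) → (222.865,96.061) → (200.545,107.265). Open path.

**Shape 6** — `<path>` cubic bezier, stroke `#0000ff` → engrave (S318, F3777). Control points (SVG): P0=(217.222,62.238), P1=(238.023,80.296), P2=(198.276,9.796), P3=(175.301,26.193); sampled at t=k/3. Machine vertices: (217.222,70.608) → (220.704,75.571) → (201.003,100.583) → (175.301,106.653). Open path.

**Shape 7** — `<path>` quadratic bezier, stroke `#0000ff` → engrave (S318, F3777). Control points (SVG): P0=(274.569,30.881), P1=(217.881,32.569), P2=(192.782,66.708); sampled at t=k/3. Machine vertices: (274.569,101.965) → (240.287,97.234) → (213.025,85.292) → (192.782,66.138). Open path.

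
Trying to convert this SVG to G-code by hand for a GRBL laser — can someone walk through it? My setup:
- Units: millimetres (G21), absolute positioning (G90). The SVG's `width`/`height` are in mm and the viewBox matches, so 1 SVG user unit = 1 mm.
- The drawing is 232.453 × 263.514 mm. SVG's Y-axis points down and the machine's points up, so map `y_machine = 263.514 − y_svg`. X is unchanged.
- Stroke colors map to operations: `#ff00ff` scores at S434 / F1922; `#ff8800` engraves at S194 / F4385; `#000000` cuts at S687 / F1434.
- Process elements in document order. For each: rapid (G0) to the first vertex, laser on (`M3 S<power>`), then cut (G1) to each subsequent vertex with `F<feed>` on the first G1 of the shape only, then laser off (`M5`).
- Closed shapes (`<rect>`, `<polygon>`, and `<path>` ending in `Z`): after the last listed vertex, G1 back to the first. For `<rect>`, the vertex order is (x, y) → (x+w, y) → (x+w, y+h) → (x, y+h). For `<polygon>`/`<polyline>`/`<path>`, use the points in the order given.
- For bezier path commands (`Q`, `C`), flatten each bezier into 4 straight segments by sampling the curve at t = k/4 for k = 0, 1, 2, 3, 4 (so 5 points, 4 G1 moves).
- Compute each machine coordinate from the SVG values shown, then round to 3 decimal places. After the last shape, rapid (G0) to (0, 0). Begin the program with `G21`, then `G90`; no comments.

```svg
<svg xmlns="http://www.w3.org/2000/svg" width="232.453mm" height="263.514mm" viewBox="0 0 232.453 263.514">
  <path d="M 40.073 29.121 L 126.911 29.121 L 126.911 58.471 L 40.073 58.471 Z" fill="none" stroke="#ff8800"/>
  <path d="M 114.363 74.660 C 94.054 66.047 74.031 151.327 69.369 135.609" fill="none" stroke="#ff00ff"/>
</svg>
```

G21
G90
G0 X40.073 Y234.393
M3 S194
G1 X126.911 Y234.393 F4385
G1 X126.911 Y205.043
G1 X40.073 Y205.043
G1 X40.073 Y234.393
M5
G0 X114.363 Y188.854
M3 S434
G1 X99.420 Y180.754 F1922
G1 X85.998 Y155.715
G1 X75.510 Y132.008
G1 X69.369 Y127.905
M5
G0 X0.000 Y0.000

Since the viewBox matches the mm dimensions, user units are millimetres directly. The only transform is the Y-flip y_m = 263.514 − y_svg.

Shape 1 is a rectangle drawn with `<path>`. Its stroke #ff8800 means engrave at S194, F4385. After flipping Y the toolpath is (40.073,234.393) → (126.911,234.393) → (126.911,205.043) → (40.073,205.043) → (40.073,234.393), returning to the start.

Shape 2 is a cubic bezier drawn with `<path>`. Its stroke #ff00ff means score at S434, F1922. After flipping Y the toolpath is (114.363,188.854) → (99.420,180.754) → (85.998,155.715) → (75.510,132.008) → (69.369,127.905).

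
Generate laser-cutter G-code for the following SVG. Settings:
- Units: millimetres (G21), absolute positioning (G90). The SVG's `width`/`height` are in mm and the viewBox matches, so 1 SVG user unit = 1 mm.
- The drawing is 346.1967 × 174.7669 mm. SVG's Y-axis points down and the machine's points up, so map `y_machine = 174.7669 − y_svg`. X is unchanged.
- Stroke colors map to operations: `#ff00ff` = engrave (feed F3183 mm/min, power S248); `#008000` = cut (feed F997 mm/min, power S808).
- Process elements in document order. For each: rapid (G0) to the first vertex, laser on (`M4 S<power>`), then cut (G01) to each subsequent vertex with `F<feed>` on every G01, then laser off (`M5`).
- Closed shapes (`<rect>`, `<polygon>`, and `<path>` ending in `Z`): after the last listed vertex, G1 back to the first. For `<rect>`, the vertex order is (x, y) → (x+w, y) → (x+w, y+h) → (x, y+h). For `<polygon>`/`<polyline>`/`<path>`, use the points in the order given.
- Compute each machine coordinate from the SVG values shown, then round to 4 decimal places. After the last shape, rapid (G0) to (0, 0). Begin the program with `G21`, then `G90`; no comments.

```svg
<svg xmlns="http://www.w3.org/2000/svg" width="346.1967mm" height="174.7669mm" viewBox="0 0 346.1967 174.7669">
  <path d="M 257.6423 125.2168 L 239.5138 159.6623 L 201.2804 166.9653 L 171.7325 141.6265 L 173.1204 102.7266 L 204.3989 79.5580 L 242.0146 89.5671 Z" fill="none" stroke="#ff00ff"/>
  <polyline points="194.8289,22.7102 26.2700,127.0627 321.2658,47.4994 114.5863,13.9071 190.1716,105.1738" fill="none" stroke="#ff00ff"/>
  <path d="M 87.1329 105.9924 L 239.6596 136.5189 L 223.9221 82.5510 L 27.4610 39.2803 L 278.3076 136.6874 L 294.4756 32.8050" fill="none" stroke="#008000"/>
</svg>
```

1 u = 1 mm; y_m = 174.7669 − y.

[1] `<path>` regular polygon, #ff00ff→engrave S248 F3183: (257.6423,49.5501) → (239.5138,15.1046) → (201.2804,7.8016) → (171.7325,33.1404) → (173.1204,72.0403) → (204.3989,95.2089) → (242.0146,85.1998) → (257.6423,49.5501) (closed)

[2] `<polyline>` open polyline, #ff00ff→engrave S248 F3183: (194.8289,152.0567) → (26.2700,47.7042) → (321.2658,127.2675) → (114.5863,160.8598) → (190.1716,69.5931)

[3] `<path>` open polyline, #008000→cut S808 F997: (87.1329,68.7745) → (239.6596,38.2480) → (223.9221,92.2159) → (27.4610,135.4866) → (278.3076,38.0795) → (294.4756,141.9619)

G21
G90
G0 X257.6423 Y49.5501
M4 S248
G01 X239.5138 Y15.1046 F3183
G01 X201.2804 Y7.8016 F3183
G01 X171.7325 Y33.1404 F3183
G01 X173.1204 Y72.0403 F3183
G01 X204.3989 Y95.2089 F3183
G01 X242.0146 Y85.1998 F3183
G01 X257.6423 Y49.5501 F3183
M5
G0 X194.8289 Y152.0567
M4 S248
G01 X26.2700 Y47.7042 F3183
G01 X321.2658 Y127.2675 F3183
G01 X114.5863 Y160.8598 F3183
G01 X190.1716 Y69.5931 F3183
M5
G0 X87.1329 Y68.7745
M4 S808
G01 X239.6596 Y38.2480 F997
G01 X223.9221 Y92.2159 F997
G01 X27.4610 Y135.4866 F997
G01 X278.3076 Y38.0795 F997
G01 X294.4756 Y141.9619 F997
M5
G0 X0.0000 Y0.0000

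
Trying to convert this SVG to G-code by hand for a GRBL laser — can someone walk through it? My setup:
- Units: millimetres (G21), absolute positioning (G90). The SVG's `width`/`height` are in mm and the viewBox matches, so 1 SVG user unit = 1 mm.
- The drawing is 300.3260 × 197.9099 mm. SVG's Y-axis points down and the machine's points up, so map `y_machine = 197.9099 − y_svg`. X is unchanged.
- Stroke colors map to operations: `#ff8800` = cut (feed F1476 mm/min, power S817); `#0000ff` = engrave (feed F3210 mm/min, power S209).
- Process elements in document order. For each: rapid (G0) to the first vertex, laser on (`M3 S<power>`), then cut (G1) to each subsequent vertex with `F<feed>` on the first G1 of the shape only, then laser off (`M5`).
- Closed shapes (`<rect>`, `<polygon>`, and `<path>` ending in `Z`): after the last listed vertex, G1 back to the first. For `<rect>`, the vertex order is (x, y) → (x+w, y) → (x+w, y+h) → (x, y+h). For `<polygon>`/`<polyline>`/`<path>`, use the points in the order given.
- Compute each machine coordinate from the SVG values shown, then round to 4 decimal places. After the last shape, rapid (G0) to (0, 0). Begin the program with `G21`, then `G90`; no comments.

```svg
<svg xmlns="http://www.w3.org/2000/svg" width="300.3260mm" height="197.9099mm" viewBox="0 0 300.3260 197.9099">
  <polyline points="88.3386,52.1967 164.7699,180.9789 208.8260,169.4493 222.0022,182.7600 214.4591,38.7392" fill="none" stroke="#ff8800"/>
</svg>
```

G21
G90
G0 X88.3386 Y145.7132
M3 S817
G1 X164.7699 Y16.9310 F1476
G1 X208.8260 Y28.4606
G1 X222.0022 Y15.1499
G1 X214.4591 Y159.1707
M5
G0 X0.0000 Y0.0000

viewBox `0 0 300.3260 197.9099` with mm width/height → 1 unit = 1 mm. Flip: y_m = 197.9099 − y_svg.

**Shape 1** — `<polyline>` open polyline, stroke `#ff8800` → cut (S817, F1476). Machine vertices: (88.3386,145.7132) → (164.7699,16.9310) → (208.8260,28.4606) → (222.0022,15.1499) → (214.4591,159.1707). Open path.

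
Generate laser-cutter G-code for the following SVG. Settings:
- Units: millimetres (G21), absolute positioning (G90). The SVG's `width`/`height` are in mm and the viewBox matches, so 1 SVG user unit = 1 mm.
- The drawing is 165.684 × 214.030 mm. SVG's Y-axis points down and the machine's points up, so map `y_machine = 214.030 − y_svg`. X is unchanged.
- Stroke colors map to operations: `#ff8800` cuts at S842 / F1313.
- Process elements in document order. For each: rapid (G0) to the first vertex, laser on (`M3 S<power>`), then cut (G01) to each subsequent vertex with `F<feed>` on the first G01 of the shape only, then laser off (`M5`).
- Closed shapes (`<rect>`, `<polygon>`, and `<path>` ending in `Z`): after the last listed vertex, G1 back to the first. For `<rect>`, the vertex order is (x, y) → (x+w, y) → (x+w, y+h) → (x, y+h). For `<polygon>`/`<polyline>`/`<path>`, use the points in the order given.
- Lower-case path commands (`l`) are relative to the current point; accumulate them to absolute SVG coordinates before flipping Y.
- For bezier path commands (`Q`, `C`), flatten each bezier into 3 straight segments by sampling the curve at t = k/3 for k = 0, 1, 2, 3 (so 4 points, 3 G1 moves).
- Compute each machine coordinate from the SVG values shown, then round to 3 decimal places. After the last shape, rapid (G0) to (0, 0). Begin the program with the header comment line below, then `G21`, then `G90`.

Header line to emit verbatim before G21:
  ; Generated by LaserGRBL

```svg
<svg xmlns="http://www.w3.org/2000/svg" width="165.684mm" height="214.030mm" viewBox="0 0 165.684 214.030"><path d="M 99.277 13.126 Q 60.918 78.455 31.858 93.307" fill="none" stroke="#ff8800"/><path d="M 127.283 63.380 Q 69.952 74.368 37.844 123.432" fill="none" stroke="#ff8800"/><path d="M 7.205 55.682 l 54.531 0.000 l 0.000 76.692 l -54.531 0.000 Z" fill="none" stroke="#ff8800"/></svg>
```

1 u = 1 mm; y_m = 214.030 − y.

[1] `<path>` quadratic bezier, #ff8800→cut S842 F1313: (99.277,200.904) → (74.738,162.960) → (52.265,136.233) → (31.858,120.723)

[2] `<path>` quadratic bezier, #ff8800→cut S842 F1313: (127.283,150.650) → (91.865,139.094) → (62.052,119.077) → (37.844,90.598)

[3] `<path>` rectangle, #ff8800→cut S842 F1313: (7.205,158.348) → (61.736,158.348) → (61.736,81.656) → (7.205,81.656) → (7.205,158.348) (closed)

; Generated by LaserGRBL
G21
G90
G0 X99.277 Y200.904
M3 S842
G01 X74.738 Y162.960 F1313
G01 X52.265 Y136.233
G01 X31.858 Y120.723
M5
G0 X127.283 Y150.650
M3 S842
G01 X91.865 Y139.094 F1313
G01 X62.052 Y119.077
G01 X37.844 Y90.598
M5
G0 X7.205 Y158.348
M3 S842
G01 X61.736 Y158.348 F1313
G01 X61.736 Y81.656
G01 X7.205 Y81.656
G01 X7.205 Y158.348
M5
G0 X0.000 Y0.000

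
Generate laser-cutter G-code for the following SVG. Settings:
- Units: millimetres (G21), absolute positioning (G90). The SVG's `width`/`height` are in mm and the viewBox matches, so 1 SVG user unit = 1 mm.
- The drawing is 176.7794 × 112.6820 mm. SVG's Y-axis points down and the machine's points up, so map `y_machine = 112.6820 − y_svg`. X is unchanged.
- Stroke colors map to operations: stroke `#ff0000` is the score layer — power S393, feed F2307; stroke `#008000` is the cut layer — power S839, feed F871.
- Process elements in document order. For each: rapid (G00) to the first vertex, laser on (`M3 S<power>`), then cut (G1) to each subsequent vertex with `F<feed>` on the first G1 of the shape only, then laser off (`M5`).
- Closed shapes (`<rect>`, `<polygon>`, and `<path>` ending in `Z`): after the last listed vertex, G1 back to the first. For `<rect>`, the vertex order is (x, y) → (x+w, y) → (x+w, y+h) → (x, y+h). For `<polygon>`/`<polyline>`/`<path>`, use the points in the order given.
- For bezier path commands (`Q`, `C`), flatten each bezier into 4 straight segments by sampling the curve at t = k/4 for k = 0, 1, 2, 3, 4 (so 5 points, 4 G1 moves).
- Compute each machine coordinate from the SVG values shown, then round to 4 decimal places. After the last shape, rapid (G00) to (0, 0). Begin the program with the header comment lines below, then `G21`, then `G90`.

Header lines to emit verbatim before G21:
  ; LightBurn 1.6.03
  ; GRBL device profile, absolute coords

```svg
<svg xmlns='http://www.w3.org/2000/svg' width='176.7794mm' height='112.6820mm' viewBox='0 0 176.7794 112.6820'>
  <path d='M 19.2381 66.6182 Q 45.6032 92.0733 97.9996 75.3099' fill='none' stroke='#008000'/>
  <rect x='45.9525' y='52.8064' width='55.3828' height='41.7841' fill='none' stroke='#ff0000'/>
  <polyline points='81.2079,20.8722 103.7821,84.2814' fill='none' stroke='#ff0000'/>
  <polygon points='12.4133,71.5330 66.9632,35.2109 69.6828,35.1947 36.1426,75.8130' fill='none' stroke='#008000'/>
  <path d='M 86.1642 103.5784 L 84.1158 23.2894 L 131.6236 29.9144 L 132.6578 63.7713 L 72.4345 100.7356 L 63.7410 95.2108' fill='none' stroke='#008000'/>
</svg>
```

1 u = 1 mm; y_m = 112.6820 − y.

[1] `<path>` quadratic bezier, #008000→cut S839 F871: (19.2381,46.0638) → (34.0476,35.9749) → (52.1110,31.1633) → (73.4284,31.6291) → (97.9996,37.3721)

[2] `<rect>` rectangle, #ff0000→score S393 F2307: (45.9525,59.8756) → (101.3353,59.8756) → (101.3353,18.0915) → (45.9525,18.0915) → (45.9525,59.8756) (closed)

[3] `<polyline>` line segment, #ff0000→score S393 F2307: (81.2079,91.8098) → (103.7821,28.4006)

[4] `<polygon>` closed polygon, #008000→cut S839 F871: (12.4133,41.1490) → (66.9632,77.4711) → (69.6828,77.4873) → (36.1426,36.8690) → (12.4133,41.1490) (closed)

[5] `<path>` open polyline, #008000→cut S839 F871: (86.1642,9.1036) → (84.1158,89.3926) → (131.6236,82.7676) → (132.6578,48.9107) → (72.4345,11.9464) → (63.7410,17.4712)

; LightBurn 1.6.03
; GRBL device profile, absolute coords
G21
G90
G00 X19.2381 Y46.0638
M3 S839
G1 X34.0476 Y35.9749 F871
G1 X52.1110 Y31.1633
G1 X73.4284 Y31.6291
G1 X97.9996 Y37.3721
M5
G00 X45.9525 Y59.8756
M3 S393
G1 X101.3353 Y59.8756 F2307
G1 X101.3353 Y18.0915
G1 X45.9525 Y18.0915
G1 X45.9525 Y59.8756
M5
G00 X81.2079 Y91.8098
M3 S393
G1 X103.7821 Y28.4006 F2307
M5
G00 X12.4133 Y41.1490
M3 S839
G1 X66.9632 Y77.4711 F871
G1 X69.6828 Y77.4873
G1 X36.1426 Y36.8690
G1 X12.4133 Y41.1490
M5
G00 X86.1642 Y9.1036
M3 S839
G1 X84.1158 Y89.3926 F871
G1 X131.6236 Y82.7676
G1 X132.6578 Y48.9107
G1 X72.4345 Y11.9464
G1 X63.7410 Y17.4712
M5
G00 X0.0000 Y0.0000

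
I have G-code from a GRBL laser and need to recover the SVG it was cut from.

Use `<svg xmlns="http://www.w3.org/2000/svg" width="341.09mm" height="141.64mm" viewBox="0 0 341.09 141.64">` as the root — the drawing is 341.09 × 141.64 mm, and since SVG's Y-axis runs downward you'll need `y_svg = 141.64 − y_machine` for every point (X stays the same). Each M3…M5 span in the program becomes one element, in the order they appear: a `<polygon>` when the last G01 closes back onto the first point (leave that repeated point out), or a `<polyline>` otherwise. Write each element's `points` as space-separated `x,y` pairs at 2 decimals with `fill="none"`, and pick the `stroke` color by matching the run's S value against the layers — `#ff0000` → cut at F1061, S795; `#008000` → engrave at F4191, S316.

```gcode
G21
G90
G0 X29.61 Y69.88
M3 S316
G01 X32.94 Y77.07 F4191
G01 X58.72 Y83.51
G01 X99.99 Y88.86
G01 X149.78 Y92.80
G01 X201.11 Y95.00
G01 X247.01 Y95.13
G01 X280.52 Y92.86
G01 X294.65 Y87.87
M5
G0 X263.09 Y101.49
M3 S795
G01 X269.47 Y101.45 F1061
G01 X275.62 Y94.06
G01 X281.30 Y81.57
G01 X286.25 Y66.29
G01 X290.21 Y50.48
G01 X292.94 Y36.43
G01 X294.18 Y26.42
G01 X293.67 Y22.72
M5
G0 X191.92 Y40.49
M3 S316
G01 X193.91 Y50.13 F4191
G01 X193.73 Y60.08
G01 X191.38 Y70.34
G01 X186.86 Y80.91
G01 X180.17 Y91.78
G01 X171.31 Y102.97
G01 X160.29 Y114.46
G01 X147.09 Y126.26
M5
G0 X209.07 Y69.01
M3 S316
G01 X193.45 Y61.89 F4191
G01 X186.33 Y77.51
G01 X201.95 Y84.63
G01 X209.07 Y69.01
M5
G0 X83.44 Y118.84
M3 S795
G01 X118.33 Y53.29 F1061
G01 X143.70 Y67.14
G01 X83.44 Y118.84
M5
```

Machine Y-up, SVG Y-down with viewBox height 141.64, so y_svg = 141.64 − y_machine; X carries over.

Run 1: power S316 maps to stroke `#008000` (engrave). The run is open, so emit a `<polyline>` with points (Y-flipped): 29.61,71.76 32.94,64.57 58.72,58.13 99.99,52.78 149.78,48.84 201.11,46.64 247.01,46.51 280.52,48.78 294.65,53.77.

Run 2: power S795 maps to stroke `#ff0000` (cut). The run is open, so emit a `<polyline>` with points (Y-flipped): 263.09,40.15 269.47,40.19 275.62,47.58 281.30,60.07 286.25,75.35 290.21,91.16 292.94,105.21 294.18,115.22 293.67,118.92.

Run 3: the run's S316 means `#008000` (engrave). The run is open, so emit a `<polyline>` with points (Y-flipped): 191.92,101.15 193.91,91.51 193.73,81.56 191.38,71.30 186.86,60.73 180.17,49.86 171.31,38.67 160.29,27.18 147.09,15.38.

Run 4: power S316 maps to stroke `#008000` (engrave). The run returns to its start, so emit a `<polygon>` with points (Y-flipped): 209.07,72.63 193.45,79.75 186.33,64.13 201.95,57.01.

Run 5: the run's S795 means `#ff0000` (cut). The run returns to its start, so emit a `<polygon>` with points (Y-flipped): 83.44,22.80 118.33,88.35 143.70,74.50.

<svg xmlns="http://www.w3.org/2000/svg" width="341.09mm" height="141.64mm" viewBox="0 0 341.09 141.64">
  <polyline points="29.61,71.76 32.94,64.57 58.72,58.13 99.99,52.78 149.78,48.84 201.11,46.64 247.01,46.51 280.52,48.78 294.65,53.77" fill="none" stroke="#008000"/>
  <polyline points="263.09,40.15 269.47,40.19 275.62,47.58 281.30,60.07 286.25,75.35 290.21,91.16 292.94,105.21 294.18,115.22 293.67,118.92" fill="none" stroke="#ff0000"/>
  <polyline points="191.92,101.15 193.91,91.51 193.73,81.56 191.38,71.30 186.86,60.73 180.17,49.86 171.31,38.67 160.29,27.18 147.09,15.38" fill="none" stroke="#008000"/>
  <polygon points="209.07,72.63 193.45,79.75 186.33,64.13 201.95,57.01" fill="none" stroke="#008000"/>
  <polygon points="83.44,22.80 118.33,88.35 143.70,74.50" fill="none" stroke="#ff0000"/>
</svg>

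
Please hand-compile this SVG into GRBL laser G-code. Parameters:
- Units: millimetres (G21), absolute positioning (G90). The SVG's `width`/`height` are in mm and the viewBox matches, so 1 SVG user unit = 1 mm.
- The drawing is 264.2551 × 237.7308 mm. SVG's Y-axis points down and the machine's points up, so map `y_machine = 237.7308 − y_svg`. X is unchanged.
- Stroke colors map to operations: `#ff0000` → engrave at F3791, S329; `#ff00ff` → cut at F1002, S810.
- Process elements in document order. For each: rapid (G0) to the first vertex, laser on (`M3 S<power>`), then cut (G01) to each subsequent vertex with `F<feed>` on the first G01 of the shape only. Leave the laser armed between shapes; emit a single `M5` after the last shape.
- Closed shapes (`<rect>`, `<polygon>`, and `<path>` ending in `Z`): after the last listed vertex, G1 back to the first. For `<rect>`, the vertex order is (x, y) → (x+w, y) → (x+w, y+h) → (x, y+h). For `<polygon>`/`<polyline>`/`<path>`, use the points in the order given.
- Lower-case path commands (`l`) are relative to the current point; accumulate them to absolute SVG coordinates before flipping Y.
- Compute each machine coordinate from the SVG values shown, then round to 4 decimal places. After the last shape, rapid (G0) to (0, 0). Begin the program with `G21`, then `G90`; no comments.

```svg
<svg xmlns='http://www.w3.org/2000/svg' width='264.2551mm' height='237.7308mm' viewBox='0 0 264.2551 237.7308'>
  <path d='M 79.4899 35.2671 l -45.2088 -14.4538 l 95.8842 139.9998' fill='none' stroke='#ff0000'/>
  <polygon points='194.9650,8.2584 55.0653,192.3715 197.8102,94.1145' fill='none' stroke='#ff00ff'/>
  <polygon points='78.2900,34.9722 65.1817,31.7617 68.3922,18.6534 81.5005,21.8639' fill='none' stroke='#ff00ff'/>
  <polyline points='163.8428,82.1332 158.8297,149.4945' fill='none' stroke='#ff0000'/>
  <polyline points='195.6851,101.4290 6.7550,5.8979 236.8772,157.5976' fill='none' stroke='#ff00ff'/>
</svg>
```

Since the viewBox matches the mm dimensions, user units are millimetres directly. The only transform is the Y-flip y_m = 237.7308 − y_svg.

Shape 1 is a open polyline drawn with `<path>`. Its stroke #ff0000 means engrave at S329, F3791. After flipping Y the toolpath is (79.4899,202.4637) → (34.2811,216.9175) → (130.1653,76.9177).

Shape 2 is a closed polygon drawn with `<polygon>`. Its stroke #ff00ff means cut at S810, F1002. After flipping Y the toolpath is (194.9650,229.4724) → (55.0653,45.3593) → (197.8102,143.6163) → (194.9650,229.4724), returning to the start.

Shape 3 is a regular polygon drawn with `<polygon>`. Its stroke #ff00ff means cut at S810, F1002. After flipping Y the toolpath is (78.2900,202.7586) → (65.1817,205.9691) → (68.3922,219.0774) → (81.5005,215.8669) → (78.2900,202.7586), returning to the start.

Shape 4 is a line segment drawn with `<polyline>`. Its stroke #ff0000 means engrave at S329, F3791. After flipping Y the toolpath is (163.8428,155.5976) → (158.8297,88.2363).

Shape 5 is a open polyline drawn with `<polyline>`. Its stroke #ff00ff means cut at S810, F1002. After flipping Y the toolpath is (195.6851,136.3018) → (6.7550,231.8329) → (236.8772,80.1332).

G21
G90
G0 X79.4899 Y202.4637
M3 S329
G01 X34.2811 Y216.9175 F3791
G01 X130.1653 Y76.9177
G0 X194.9650 Y229.4724
M3 S810
G01 X55.0653 Y45.3593 F1002
G01 X197.8102 Y143.6163
G01 X194.9650 Y229.4724
G0 X78.2900 Y202.7586
M3 S810
G01 X65.1817 Y205.9691 F1002
G01 X68.3922 Y219.0774
G01 X81.5005 Y215.8669
G01 X78.2900 Y202.7586
G0 X163.8428 Y155.5976
M3 S329
G01 X158.8297 Y88.2363 F3791
G0 X195.6851 Y136.3018
M3 S810
G01 X6.7550 Y231.8329 F1002
G01 X236.8772 Y80.1332
M5
G0 X0.0000 Y0.0000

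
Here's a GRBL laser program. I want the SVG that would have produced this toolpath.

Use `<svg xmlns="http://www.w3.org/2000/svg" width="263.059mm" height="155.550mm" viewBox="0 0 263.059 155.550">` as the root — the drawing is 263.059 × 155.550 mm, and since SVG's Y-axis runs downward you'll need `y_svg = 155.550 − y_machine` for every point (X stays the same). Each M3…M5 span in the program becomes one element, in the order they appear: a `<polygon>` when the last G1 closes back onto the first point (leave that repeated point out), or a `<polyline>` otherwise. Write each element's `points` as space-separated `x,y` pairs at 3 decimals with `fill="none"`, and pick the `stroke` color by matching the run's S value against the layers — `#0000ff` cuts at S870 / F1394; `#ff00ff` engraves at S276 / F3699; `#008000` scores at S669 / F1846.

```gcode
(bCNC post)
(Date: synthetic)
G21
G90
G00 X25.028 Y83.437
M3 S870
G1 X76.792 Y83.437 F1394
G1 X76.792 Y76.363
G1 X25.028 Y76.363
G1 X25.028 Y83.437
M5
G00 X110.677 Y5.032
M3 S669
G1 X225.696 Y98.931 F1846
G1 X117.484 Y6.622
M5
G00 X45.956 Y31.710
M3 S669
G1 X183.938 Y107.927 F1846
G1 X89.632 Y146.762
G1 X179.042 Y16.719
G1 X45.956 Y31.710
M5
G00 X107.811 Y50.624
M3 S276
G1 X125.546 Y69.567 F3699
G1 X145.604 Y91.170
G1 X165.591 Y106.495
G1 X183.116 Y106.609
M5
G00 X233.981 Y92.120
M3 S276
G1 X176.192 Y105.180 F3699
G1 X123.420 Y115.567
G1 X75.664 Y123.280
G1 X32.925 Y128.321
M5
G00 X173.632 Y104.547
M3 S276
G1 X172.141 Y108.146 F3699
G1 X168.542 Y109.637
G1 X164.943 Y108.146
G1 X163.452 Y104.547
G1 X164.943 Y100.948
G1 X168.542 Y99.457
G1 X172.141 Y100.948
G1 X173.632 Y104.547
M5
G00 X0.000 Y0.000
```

Machine Y-up, SVG Y-down with viewBox height 155.550, so y_svg = 155.550 − y_machine; X carries over.

Run 1: power S870 maps to stroke `#0000ff` (cut). The run returns to its start, so emit a `<polygon>` with points (Y-flipped): 25.028,72.113 76.792,72.113 76.792,79.187 25.028,79.187.

Run 2: S669 ⇒ score layer `#008000`. The run is open, so emit a `<polyline>` with points (Y-flipped): 110.677,150.518 225.696,56.619 117.484,148.928.

Run 3: S669 ⇒ score layer `#008000`. The run returns to its start, so emit a `<polygon>` with points (Y-flipped): 45.956,123.840 183.938,47.623 89.632,8.788 179.042,138.831.

Run 4: power S276 maps to stroke `#ff00ff` (engrave). The run is open, so emit a `<polyline>` with points (Y-flipped): 107.811,104.926 125.546,85.983 145.604,64.380 165.591,49.055 183.116,48.941.

Run 5: S276 ⇒ engrave layer `#ff00ff`. The run is open, so emit a `<polyline>` with points (Y-flipped): 233.981,63.430 176.192,50.370 123.420,39.983 75.664,32.270 32.925,27.229.

Run 6: the run's S276 means `#ff00ff` (engrave). The run returns to its start, so emit a `<polygon>` with points (Y-flipped): 173.632,51.003 172.141,47.404 168.542,45.913 164.943,47.404 163.452,51.003 164.943,54.602 168.542,56.093 172.141,54.602.

<svg xmlns="http://www.w3.org/2000/svg" width="263.059mm" height="155.550mm" viewBox="0 0 263.059 155.550">
  <polygon points="25.028,72.113 76.792,72.113 76.792,79.187 25.028,79.187" fill="none" stroke="#0000ff"/>
  <polyline points="110.677,150.518 225.696,56.619 117.484,148.928" fill="none" stroke="#008000"/>
  <polygon points="45.956,123.840 183.938,47.623 89.632,8.788 179.042,138.831" fill="none" stroke="#008000"/>
  <polyline points="107.811,104.926 125.546,85.983 145.604,64.380 165.591,49.055 183.116,48.941" fill="none" stroke="#ff00ff"/>
  <polyline points="233.981,63.430 176.192,50.370 123.420,39.983 75.664,32.270 32.925,27.229" fill="none" stroke="#ff00ff"/>
  <polygon points="173.632,51.003 172.141,47.404 168.542,45.913 164.943,47.404 163.452,51.003 164.943,54.602 168.542,56.093 172.141,54.602" fill="none" stroke="#ff00ff"/>
</svg>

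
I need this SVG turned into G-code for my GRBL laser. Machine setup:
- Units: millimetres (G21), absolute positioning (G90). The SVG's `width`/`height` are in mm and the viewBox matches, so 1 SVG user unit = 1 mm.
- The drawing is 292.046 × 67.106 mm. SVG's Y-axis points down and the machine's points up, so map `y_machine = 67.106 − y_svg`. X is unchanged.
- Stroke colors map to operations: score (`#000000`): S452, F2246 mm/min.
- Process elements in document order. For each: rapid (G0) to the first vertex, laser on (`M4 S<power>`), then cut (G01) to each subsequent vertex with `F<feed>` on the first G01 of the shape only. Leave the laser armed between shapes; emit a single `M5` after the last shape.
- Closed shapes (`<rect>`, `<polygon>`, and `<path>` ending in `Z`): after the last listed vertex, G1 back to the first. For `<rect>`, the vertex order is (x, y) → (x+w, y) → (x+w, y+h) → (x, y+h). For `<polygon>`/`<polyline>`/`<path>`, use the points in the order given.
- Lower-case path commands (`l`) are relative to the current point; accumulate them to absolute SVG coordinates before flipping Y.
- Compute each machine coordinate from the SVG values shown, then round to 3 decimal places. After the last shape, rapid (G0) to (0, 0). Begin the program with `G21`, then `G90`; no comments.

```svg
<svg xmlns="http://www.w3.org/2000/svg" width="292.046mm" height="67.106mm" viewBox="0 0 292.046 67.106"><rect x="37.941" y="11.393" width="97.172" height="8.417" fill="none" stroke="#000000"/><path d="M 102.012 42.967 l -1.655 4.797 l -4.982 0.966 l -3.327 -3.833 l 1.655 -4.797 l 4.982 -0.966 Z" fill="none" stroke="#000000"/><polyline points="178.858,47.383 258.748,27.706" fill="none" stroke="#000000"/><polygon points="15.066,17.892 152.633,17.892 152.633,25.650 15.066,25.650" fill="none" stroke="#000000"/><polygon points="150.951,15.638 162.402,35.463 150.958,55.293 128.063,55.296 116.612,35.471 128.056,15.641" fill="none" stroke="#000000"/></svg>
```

viewBox `0 0 292.046 67.106` with mm width/height → 1 unit = 1 mm. Flip: y_m = 67.106 − y_svg.

**Shape 1** — `<rect>` rectangle, stroke `#000000` → score (S452, F2246). Machine vertices: (37.941,55.713) → (135.113,55.713) → (135.113,47.296) → (37.941,47.296) → (37.941,55.713). Closed: final G1 returns to the first vertex.

**Shape 2** — `<path>` regular polygon, stroke `#000000` → score (S452, F2246). Machine vertices: (102.012,24.139) → (100.357,19.342) → (95.375,18.376) → (92.048,22.209) → (93.703,27.006) → (98.685,27.972) → (102.012,24.139). Closed: final G1 returns to the first vertex.

**Shape 3** — `<polyline>` line segment, stroke `#000000` → score (S452, F2246). Machine vertices: (178.858,19.723) → (258.748,39.400). Open path.

**Shape 4** — `<polygon>` rectangle, stroke `#000000` → score (S452, F2246). Machine vertices: (15.066,49.214) → (152.633,49.214) → (152.633,41.456) → (15.066,41.456) → (15.066,49.214). Closed: final G1 returns to the first vertex.

**Shape 5** — `<polygon>` regular polygon, stroke `#000000` → score (S452, F2246). Machine vertices: (150.951,51.468) → (162.402,31.643) → (150.958,11.813) → (128.063,11.810) → (116.612,31.635) → (128.056,51.465) → (150.951,51.468). Closed: final G1 returns to the first vertex.

G21
G90
G0 X37.941 Y55.713
M4 S452
G01 X135.113 Y55.713 F2246
G01 X135.113 Y47.296
G01 X37.941 Y47.296
G01 X37.941 Y55.713
G0 X102.012 Y24.139
M4 S452
G01 X100.357 Y19.342 F2246
G01 X95.375 Y18.376
G01 X92.048 Y22.209
G01 X93.703 Y27.006
G01 X98.685 Y27.972
G01 X102.012 Y24.139
G0 X178.858 Y19.723
M4 S452
G01 X258.748 Y39.400 F2246
G0 X15.066 Y49.214
M4 S452
G01 X152.633 Y49.214 F2246
G01 X152.633 Y41.456
G01 X15.066 Y41.456
G01 X15.066 Y49.214
G0 X150.951 Y51.468
M4 S452
G01 X162.402 Y31.643 F2246
G01 X150.958 Y11.813
G01 X128.063 Y11.810
G01 X116.612 Y31.635
G01 X128.056 Y51.465
G01 X150.951 Y51.468
M5
G0 X0.000 Y0.000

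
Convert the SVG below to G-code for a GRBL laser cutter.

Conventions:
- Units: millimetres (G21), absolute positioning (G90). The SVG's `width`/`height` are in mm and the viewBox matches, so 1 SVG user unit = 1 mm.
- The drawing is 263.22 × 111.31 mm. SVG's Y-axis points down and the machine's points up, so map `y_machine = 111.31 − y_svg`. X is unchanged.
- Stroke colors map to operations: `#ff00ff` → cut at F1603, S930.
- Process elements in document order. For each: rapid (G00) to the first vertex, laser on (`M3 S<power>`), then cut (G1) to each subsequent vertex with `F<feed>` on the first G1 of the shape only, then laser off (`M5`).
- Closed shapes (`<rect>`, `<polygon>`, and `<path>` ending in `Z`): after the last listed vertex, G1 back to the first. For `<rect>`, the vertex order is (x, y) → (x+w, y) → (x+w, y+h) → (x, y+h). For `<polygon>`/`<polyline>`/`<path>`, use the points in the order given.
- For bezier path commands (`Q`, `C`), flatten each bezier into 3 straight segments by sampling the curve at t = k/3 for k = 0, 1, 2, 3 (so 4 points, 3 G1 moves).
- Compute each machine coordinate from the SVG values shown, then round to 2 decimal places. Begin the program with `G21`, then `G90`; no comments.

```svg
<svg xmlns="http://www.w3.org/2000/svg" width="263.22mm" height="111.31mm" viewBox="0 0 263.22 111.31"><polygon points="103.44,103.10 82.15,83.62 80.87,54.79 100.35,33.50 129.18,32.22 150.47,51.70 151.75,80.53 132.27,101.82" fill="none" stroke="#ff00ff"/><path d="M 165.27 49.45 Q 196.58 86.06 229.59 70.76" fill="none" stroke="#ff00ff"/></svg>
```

G21
G90
G00 X103.44 Y8.21
M3 S930
G1 X82.15 Y27.69 F1603
G1 X80.87 Y56.52
G1 X100.35 Y77.81
G1 X129.18 Y79.09
G1 X150.47 Y59.61
G1 X151.75 Y30.78
G1 X132.27 Y9.49
G1 X103.44 Y8.21
M5
G00 X165.27 Y61.86
M3 S930
G1 X186.33 Y43.22 F1603
G1 X207.77 Y36.12
G1 X229.59 Y40.55
M5

1 u = 1 mm; y_m = 111.31 − y.

[1] `<polygon>` regular polygon, #ff00ff→cut S930 F1603: (103.44,8.21) → (82.15,27.69) → (80.87,56.52) → (100.35,77.81) → (129.18,79.09) → (150.47,59.61) → (151.75,30.78) → (132.27,9.49) → (103.44,8.21) (closed)

[2] `<path>` quadratic bezier, #ff00ff→cut S930 F1603: (165.27,61.86) → (186.33,43.22) → (207.77,36.12) → (229.59,40.55)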